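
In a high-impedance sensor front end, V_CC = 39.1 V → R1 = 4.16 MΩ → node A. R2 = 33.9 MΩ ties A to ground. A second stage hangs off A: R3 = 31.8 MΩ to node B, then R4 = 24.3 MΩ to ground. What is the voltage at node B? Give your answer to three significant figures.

V_B ≈ 14.2 V

Node A sees R2 in parallel with the series input of stage 2, R3 + R4 = 56.10 MΩ.
R2 ‖ (R3+R4) = 21.13 MΩ.
First divider: V_A = V_CC · 21.13/(4.16 + 21.13) = 32.67 V.
V_B = V_A × 0.4332 = 14.15 V.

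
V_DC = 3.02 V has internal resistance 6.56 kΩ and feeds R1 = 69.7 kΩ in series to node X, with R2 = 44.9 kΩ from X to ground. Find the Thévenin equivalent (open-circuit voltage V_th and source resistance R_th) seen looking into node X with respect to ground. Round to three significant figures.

V_th ≈ 1.12 V, R_th ≈ 28.3 kΩ

R1' = 6.56 + 69.7 = 76.26 kΩ (source resistance + R1).
V_th is the unloaded tap voltage: V_DC · R2/(R1'+R2) = 3.02 × 0.3706 = 1.119 V.
Looking into X with the source shorted: R_th = R1'·R2/(R1'+R2) = 76.26 × 44.9/121.2 = 28.26 kΩ.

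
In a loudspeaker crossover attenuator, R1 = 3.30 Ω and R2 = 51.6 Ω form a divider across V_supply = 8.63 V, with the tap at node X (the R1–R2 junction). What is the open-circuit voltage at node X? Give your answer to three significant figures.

V_th ≈ 8.11 V

With X open, the divider is unloaded: V_th = 8.63 × 51.6/54.90 = 8.111 V.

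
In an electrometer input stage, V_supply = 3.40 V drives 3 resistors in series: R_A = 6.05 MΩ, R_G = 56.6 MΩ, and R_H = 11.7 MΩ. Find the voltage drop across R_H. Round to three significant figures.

V ≈ 0.535 V

Series total: ΣR = 6.05 + 56.6 + 11.7 = 74.35 MΩ.
V = V_supply · R/ΣR = 3.40 × 0.1574 = 0.5350 V.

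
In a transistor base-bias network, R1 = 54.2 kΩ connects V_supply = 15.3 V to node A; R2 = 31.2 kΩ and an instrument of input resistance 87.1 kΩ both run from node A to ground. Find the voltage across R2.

R2 ‖ R_L = (31.2 × 87.1)/(31.2 + 87.1) = 22.97 kΩ.
Voltage divider with the loaded lower leg: V_out = 15.3 × 22.97/(54.2 + 22.97) = 15.3 × 0.2977 = 4.554 V.

V_out ≈ 4.55 V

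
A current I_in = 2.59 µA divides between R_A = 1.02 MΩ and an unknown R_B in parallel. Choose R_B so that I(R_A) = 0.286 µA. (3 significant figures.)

The fraction through R_A equals R_B/(R_A+R_B).
0.286/2.59 = R_B/(R_A + R_B) → R_B = R_A · (0.1104)/(1 − 0.1104) = 1.02 × 0.1241 = 0.1266 MΩ.

R_B ≈ 0.127 MΩ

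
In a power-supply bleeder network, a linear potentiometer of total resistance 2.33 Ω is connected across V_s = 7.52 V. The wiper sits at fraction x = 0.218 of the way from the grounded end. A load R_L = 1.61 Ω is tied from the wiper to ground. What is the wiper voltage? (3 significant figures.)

V_out ≈ 1.31 V

Lower segment x·R_p = 0.5079 Ω; upper segment (1−x)·R_p = 1.822 Ω.
R_L loads the lower segment: effective lower R = 0.3861 Ω.
Then V_out = V_s · 0.3861/(1.822 + 0.3861) = 1.315 V.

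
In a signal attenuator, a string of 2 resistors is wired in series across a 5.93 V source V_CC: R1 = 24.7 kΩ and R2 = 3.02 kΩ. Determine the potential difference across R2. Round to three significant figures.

V ≈ 0.646 V

ΣR = 24.7 + 3.02 = 27.72 kΩ.
Voltage divider: V = V_CC · (3.020 / 27.72) = 5.93 × 0.1089 = 0.6461 V.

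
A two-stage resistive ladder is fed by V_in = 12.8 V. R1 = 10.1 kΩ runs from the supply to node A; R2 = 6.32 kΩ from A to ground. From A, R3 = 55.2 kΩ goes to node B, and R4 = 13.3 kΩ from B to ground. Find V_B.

The second stage (R3 + R4 = 68.50 kΩ) loads node A in parallel with R2.
R2 ‖ (R3+R4) = 5.786 kΩ.
First divider: V_A = V_in · 5.786/(10.1 + 5.786) = 4.662 V.
V_B = V_A × 0.1942 = 0.9052 V.

V_B ≈ 0.905 V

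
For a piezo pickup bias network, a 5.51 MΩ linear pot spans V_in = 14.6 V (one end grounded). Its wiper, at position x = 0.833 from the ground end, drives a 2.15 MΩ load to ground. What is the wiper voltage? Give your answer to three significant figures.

Lower segment x·R_p = 4.590 MΩ; upper segment (1−x)·R_p = 0.9202 MΩ.
(x·R_p) ‖ R_L = 1.464 MΩ.
Loaded-divider output: V_out = 14.6 × 0.6141 = 8.965 V.
(Unloaded: V_out = x·V_in = 12.2 V.)

V_out ≈ 8.97 V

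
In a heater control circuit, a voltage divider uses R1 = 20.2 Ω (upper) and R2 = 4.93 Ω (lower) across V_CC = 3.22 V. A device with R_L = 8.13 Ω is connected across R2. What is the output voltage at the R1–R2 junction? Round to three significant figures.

R2 ‖ R_L = (4.93 × 8.13)/(4.93 + 8.13) = 3.069 Ω.
Voltage divider with the loaded lower leg: V_out = 3.22 × 3.069/(20.2 + 3.069) = 3.22 × 0.1319 = 0.4247 V.
(Unloaded it would be 0.632 V; the load pulls it down.)

V_out ≈ 0.425 V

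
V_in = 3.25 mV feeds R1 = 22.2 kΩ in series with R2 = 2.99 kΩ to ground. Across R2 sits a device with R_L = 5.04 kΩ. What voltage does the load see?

R2 ‖ R_L = (2.99 × 5.04)/(2.99 + 5.04) = 1.877 kΩ.
Then V_out = V_in · R2'/(R1 + R2') = 3.25 × 1.877/24.08 = 0.2533 mV.
(Unloaded it would be 0.386 mV; the load pulls it down.)

V_out ≈ 0.253 mV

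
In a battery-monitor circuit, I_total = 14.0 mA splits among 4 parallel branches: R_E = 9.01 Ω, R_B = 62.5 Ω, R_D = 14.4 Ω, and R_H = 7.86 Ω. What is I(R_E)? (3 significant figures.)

I ≈ 4.80 mA

Conductances: ΣG = 1/9.01 + 1/62.5 + 1/14.4 + 1/7.86 = 0.3237 (1/Ω).
R_E takes the fraction G_k/ΣG = 0.1110/0.3237 = 0.3429, so I = 14.0 × 0.3429 = 4.801 mA.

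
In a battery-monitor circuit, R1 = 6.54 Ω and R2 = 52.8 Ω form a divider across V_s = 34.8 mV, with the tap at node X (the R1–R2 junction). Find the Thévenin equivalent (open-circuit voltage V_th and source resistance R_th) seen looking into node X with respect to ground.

V_th ≈ 31.0 mV, R_th ≈ 5.82 Ω

With X open, the divider is unloaded: V_th = 34.8 × 52.8/59.34 = 30.96 mV.
Zeroing V_s shorts the top of R1 to ground, so R_th = R1 ‖ R2 = 5.819 Ω.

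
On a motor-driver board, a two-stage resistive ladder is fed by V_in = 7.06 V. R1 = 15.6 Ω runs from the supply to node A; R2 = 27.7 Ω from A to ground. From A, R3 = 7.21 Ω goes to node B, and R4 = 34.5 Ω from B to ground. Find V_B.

Node A sees R2 in parallel with the series input of stage 2, R3 + R4 = 41.71 Ω.
Effective lower resistance at A: R2 ‖ 41.71 = 16.65 Ω.
First divider: V_A = V_in · 16.65/(15.6 + 16.65) = 3.644 V.
V_B = V_A × 0.8271 = 3.014 V.

V_B ≈ 3.01 V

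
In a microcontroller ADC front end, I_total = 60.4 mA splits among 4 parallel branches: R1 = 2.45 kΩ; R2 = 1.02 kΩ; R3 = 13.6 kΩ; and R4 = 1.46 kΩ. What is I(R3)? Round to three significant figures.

I ≈ 2.07 mA

ΣG = 1/2.45 + 1/1.02 + 1/13.6 + 1/1.46 = 2.147.
Current divider: I(R3) = I_total · G_k/ΣG = 60.4 × (0.07353/2.147) = 60.4 × 0.03425 = 2.069 mA.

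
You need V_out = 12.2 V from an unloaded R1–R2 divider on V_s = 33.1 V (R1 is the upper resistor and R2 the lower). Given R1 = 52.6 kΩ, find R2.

Required fraction k = V_out/V_s = 0.3686.
So R2 = R1 · V_out/(V_s − V_out) = 52.6 × 12.2/(33.1 − 12.2) = 52.6 × 0.5837 = 30.70 kΩ.

R2 ≈ 30.7 kΩ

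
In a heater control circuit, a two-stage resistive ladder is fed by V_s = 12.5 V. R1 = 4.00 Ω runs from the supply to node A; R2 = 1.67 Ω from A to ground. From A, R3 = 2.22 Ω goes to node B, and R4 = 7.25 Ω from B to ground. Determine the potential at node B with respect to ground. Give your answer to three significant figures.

Looking into the second stage from A: R3 + R4 = 9.470 Ω appears in parallel with R2.
Effective lower resistance at A: R2 ‖ 9.470 = 1.420 Ω.
So V_A = 12.5 × 0.2619 = 3.274 V.
V_B = V_A × 0.7656 = 2.507 V.

V_B ≈ 2.51 V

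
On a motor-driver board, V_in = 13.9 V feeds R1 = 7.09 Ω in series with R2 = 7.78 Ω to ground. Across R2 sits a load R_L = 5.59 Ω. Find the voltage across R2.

R2 ‖ R_L = (7.78 × 5.59)/(7.78 + 5.59) = 3.253 Ω.
Then V_out = V_in · R2'/(R1 + R2') = 13.9 × 3.253/10.34 = 4.372 V.

V_out ≈ 4.37 V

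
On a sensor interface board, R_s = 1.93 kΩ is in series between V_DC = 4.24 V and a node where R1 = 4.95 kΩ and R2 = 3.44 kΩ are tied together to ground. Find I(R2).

Parallel bank: R_p = 1/(1/4.95 + 1/3.44) = 2.030 kΩ.
Node voltage V_A = V_DC · R_p/(R_s + R_p) = 4.24 × 0.5126 = 2.173 V.
I(R2) = V_A / R2 = 2.173/3.44 = 0.6318 mA.

I ≈ 0.632 mA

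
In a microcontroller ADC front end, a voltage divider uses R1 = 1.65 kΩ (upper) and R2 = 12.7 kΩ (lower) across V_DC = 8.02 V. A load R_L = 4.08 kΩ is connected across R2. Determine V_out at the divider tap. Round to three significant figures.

V_out ≈ 5.23 V

The load sits in parallel with R2, giving an effective lower resistance R2' = R2·R_L/(R2+R_L) = 3.088 kΩ.
Now apply the divider: V_out = 8.02 × 0.6517 = 5.227 V.
(Unloaded it would be 7.10 V; the load pulls it down.)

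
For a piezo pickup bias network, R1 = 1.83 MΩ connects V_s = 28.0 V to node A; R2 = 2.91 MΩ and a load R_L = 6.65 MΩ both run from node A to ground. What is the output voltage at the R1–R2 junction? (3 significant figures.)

V_out ≈ 14.7 V

R2 ‖ R_L = (2.91 × 6.65)/(2.91 + 6.65) = 2.024 MΩ.
Voltage divider with the loaded lower leg: V_out = 28.0 × 2.024/(1.83 + 2.024) = 28.0 × 0.5252 = 14.71 V.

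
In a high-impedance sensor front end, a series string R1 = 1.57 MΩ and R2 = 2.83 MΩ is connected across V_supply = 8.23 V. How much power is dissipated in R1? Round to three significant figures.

P ≈ 5.49 µW

The common current is I = 8.23/4.400 = 1.870 µA.
P(R1) = I²·R1 = (1.870)² × 1.57 = 5.493 µW.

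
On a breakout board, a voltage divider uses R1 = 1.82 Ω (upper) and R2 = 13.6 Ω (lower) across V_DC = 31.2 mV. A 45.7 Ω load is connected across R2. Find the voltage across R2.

V_out ≈ 26.6 mV

The load sits in parallel with R2, giving an effective lower resistance R2' = R2·R_L/(R2+R_L) = 10.48 Ω.
Then V_out = V_DC · R2'/(R1 + R2') = 31.2 × 10.48/12.30 = 26.58 mV.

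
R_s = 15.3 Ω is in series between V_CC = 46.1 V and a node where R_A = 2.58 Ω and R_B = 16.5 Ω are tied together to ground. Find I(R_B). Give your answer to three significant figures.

I ≈ 0.356 A

Parallel bank: R_p = 1/(1/2.58 + 1/16.5) = 2.231 Ω.
V_A by voltage divider: V_A = 46.1 × 2.231/(15.3 + 2.231) = 5.867 V.
I(R_B) = V_A / R_B = 5.867/16.5 = 0.3556 A.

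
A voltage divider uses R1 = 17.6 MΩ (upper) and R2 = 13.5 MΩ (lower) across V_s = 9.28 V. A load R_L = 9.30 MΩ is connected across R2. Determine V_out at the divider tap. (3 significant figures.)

V_out ≈ 2.21 V

The load sits in parallel with R2, giving an effective lower resistance R2' = R2·R_L/(R2+R_L) = 5.507 MΩ.
Then V_out = V_s · R2'/(R1 + R2') = 9.28 × 5.507/23.11 = 2.212 V.
(Unloaded it would be 4.03 V; the load pulls it down.)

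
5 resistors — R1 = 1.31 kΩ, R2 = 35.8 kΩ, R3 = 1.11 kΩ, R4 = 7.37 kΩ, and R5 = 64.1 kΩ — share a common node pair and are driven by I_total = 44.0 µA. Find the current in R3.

I ≈ 21.5 µA

ΣG = 1/1.31 + 1/35.8 + 1/1.11 + 1/7.37 + 1/64.1 = 1.843.
R3 takes the fraction G_k/ΣG = 0.9009/1.843 = 0.4887, so I = 44.0 × 0.4887 = 21.50 µA.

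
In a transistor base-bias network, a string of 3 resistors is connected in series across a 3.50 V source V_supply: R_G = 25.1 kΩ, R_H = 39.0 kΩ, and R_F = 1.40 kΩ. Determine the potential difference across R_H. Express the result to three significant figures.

Series total: ΣR = 25.1 + 39.0 + 1.40 = 65.50 kΩ.
By the voltage-divider rule, V = 3.50 × 39.00/65.50 = 2.084 V.

V ≈ 2.08 V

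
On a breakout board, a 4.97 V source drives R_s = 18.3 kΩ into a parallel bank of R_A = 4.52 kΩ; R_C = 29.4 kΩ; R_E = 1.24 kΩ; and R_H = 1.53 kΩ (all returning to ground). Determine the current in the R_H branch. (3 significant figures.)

I ≈ 0.100 mA

Equivalent of the parallel group: R_p = 0.5830 kΩ.
V_A by voltage divider: V_A = 4.97 × 0.5830/(18.3 + 0.5830) = 0.1534 V.
Branch current I = V_A/R_H = 0.1534/1.53 = 0.1003 mA.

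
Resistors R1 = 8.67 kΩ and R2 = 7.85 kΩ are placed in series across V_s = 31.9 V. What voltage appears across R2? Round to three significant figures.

Series total: ΣR = 8.67 + 7.85 = 16.52 kΩ.
Voltage divider: V = V_s · (7.850 / 16.52) = 31.9 × 0.4752 = 15.16 V.

V ≈ 15.2 V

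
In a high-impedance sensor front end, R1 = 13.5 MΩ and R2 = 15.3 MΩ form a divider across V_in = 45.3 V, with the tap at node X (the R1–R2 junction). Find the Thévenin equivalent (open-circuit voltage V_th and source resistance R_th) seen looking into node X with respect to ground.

V_th ≈ 24.1 V, R_th ≈ 7.17 MΩ

With X open, the divider is unloaded: V_th = 45.3 × 15.3/28.80 = 24.07 V.
Zeroing V_in shorts the top of R1 to ground, so R_th = R1 ‖ R2 = 7.172 MΩ.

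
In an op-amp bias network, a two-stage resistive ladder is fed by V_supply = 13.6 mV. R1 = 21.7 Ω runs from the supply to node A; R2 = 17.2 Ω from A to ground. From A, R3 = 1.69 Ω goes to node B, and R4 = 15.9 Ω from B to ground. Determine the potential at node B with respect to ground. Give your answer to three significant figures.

Node A sees R2 in parallel with the series input of stage 2, R3 + R4 = 17.59 Ω.
Effective lower resistance at A: R2 ‖ 17.59 = 8.696 Ω.
So V_A = 13.6 × 0.2861 = 3.891 mV.
V_B = V_A × 0.9039 = 3.517 mV.

V_B ≈ 3.52 mV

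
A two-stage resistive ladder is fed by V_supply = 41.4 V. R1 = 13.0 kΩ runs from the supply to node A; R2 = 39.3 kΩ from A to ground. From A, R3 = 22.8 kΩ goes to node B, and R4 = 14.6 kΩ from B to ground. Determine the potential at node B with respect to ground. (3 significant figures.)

The second stage (R3 + R4 = 37.40 kΩ) loads node A in parallel with R2.
R2 ‖ (R3+R4) = 19.16 kΩ.
V_A = 41.4 × 19.16/(13.0 + 19.16) = 24.67 V.
Stage 2 is unloaded, so V_B = V_A · R4/(R3+R4) = 24.67 × 14.6/37.40 = 9.629 V.

V_B ≈ 9.63 V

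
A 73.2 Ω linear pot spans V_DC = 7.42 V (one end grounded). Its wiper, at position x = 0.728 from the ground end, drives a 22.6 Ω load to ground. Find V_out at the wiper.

Split the track: R_lower = x·R_p = 53.29 Ω, R_upper = (1−x)·R_p = 19.91 Ω.
(x·R_p) ‖ R_L = 15.87 Ω.
Loaded-divider output: V_out = 7.42 × 0.4435 = 3.291 V.

V_out ≈ 3.29 V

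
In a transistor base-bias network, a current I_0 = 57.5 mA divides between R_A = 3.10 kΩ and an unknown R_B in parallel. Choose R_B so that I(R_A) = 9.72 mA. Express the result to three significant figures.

The fraction through R_A equals R_B/(R_A+R_B).
With f = 0.1690, R_B = R_A · f/(1−f) = 3.10 × 0.2034 = 0.6306 kΩ.

R_B ≈ 0.631 kΩ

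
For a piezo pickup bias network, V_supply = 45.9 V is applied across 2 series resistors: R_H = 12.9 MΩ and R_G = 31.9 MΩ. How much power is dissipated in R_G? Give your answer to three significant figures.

P ≈ 33.5 µW

The common current is I = 45.9/44.80 = 1.025 µA.
P = I²R = 1.050 × 31.9 = 33.49 µW.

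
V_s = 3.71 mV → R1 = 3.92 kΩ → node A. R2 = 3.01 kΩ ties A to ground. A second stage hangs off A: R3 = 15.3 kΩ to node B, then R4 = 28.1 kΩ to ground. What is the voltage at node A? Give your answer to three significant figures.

V_A ≈ 1.55 mV

Node A sees R2 in parallel with the series input of stage 2, R3 + R4 = 43.40 kΩ.
R2 ‖ (R3+R4) = 2.815 kΩ.
V_A = 3.71 × 2.815/(3.92 + 2.815) = 1.551 mV.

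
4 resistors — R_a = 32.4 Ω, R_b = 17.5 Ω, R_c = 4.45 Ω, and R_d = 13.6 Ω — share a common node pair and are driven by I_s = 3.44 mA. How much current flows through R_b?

Total conductance ΣG = 1/32.4 + 1/17.5 + 1/4.45 + 1/13.6 = 0.3863 (units of 1/Ω).
By the current-divider rule, I = I_s · G_k/ΣG = 3.44 × 0.1479 = 0.5089 mA.

I ≈ 0.509 mA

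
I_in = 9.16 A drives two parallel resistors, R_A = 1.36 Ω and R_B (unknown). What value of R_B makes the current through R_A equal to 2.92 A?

R_B ≈ 0.636 Ω

Two-branch current divider: I_A = I_in · R_B/(R_A + R_B).
2.92/9.16 = R_B/(R_A + R_B) → R_B = R_A · (0.3188)/(1 − 0.3188) = 1.36 × 0.4679 = 0.6364 Ω.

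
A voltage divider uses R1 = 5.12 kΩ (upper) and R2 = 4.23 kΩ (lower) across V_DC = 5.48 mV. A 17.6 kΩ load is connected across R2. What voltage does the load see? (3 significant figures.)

V_out ≈ 2.19 mV

R2 ‖ R_L = (4.23 × 17.6)/(4.23 + 17.6) = 3.410 kΩ.
Now apply the divider: V_out = 5.48 × 0.3998 = 2.191 mV.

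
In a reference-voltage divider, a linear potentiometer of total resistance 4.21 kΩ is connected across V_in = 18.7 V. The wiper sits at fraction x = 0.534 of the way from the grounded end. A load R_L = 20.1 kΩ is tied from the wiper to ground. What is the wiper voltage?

Split the track: R_lower = x·R_p = 2.248 kΩ, R_upper = (1−x)·R_p = 1.962 kΩ.
R_L loads the lower segment: effective lower R = 2.022 kΩ.
Loaded-divider output: V_out = 18.7 × 0.5075 = 9.491 V.

V_out ≈ 9.49 V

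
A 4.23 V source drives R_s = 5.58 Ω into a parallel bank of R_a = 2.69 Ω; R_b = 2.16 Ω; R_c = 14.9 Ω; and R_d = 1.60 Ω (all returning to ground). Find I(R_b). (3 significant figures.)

Parallel bank: R_p = 1/(1/2.69 + 1/2.16 + 1/14.9 + 1/1.60) = 0.6550 Ω.
V_A by voltage divider: V_A = 4.23 × 0.6550/(5.58 + 0.6550) = 0.4443 V.
Branch current I = V_A/R_b = 0.4443/2.16 = 0.2057 A.
(Equivalently: I_total = 0.6784 A, then current-divider fraction G_k/ΣG = 0.3032.)

I ≈ 0.206 A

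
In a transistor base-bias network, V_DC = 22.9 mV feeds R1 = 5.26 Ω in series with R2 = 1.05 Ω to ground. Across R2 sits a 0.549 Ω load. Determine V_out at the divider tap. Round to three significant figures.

R2 ‖ R_L = (1.05 × 0.549)/(1.05 + 0.549) = 0.3605 Ω.
Now apply the divider: V_out = 22.9 × 0.06414 = 1.469 mV.
(Unloaded it would be 3.81 mV; the load pulls it down.)

V_out ≈ 1.47 mV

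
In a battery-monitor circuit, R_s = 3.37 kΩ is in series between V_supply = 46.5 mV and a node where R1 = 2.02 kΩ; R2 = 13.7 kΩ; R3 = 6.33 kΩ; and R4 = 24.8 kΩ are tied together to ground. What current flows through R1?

I ≈ 6.43 µA

Equivalent of the parallel group: R_p = 1.305 kΩ.
V_A by voltage divider: V_A = 46.5 × 1.305/(3.37 + 1.305) = 12.98 mV.
Branch current I = V_A/R1 = 12.98/2.02 = 6.425 µA.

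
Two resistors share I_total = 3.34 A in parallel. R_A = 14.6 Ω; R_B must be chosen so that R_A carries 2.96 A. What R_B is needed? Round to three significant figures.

The fraction through R_A equals R_B/(R_A+R_B).
With f = 0.8862, R_B = R_A · f/(1−f) = 14.6 × 7.789 = 113.7 Ω.

R_B ≈ 114 Ω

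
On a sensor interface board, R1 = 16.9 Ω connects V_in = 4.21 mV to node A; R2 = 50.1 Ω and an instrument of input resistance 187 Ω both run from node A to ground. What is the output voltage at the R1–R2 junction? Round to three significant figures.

First combine the lower leg with the load: R2 ‖ R_L = 39.51 Ω.
Voltage divider with the loaded lower leg: V_out = 4.21 × 39.51/(16.9 + 39.51) = 4.21 × 0.7004 = 2.949 mV.

V_out ≈ 2.95 mV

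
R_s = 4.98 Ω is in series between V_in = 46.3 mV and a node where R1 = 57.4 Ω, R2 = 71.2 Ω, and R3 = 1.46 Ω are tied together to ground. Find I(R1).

I ≈ 0.177 mA

Combine the parallel branches: R_p = (1/57.4 + 1/71.2 + 1/1.46)⁻¹ = 1.396 Ω.
V_A by voltage divider: V_A = 46.3 × 1.396/(4.98 + 1.396) = 10.14 mV.
Branch current I = V_A/R1 = 10.14/57.4 = 0.1766 mA.
(Equivalently: I_total = 7.262 mA, then current-divider fraction G_k/ΣG = 0.02432.)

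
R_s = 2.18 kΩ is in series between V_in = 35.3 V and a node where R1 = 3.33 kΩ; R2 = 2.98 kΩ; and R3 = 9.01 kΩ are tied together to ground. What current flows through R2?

I ≈ 4.51 mA

Parallel bank: R_p = 1/(1/3.33 + 1/2.98 + 1/9.01) = 1.339 kΩ.
V_A = 35.3 × 1.339/3.519 = 13.43 V.
Branch current I = V_A/R2 = 13.43/2.98 = 4.507 mA.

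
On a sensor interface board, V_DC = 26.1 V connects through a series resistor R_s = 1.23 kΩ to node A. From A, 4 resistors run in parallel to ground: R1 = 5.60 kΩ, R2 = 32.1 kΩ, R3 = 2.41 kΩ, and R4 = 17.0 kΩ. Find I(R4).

I ≈ 0.834 mA

Combine the parallel branches: R_p = (1/5.60 + 1/32.1 + 1/2.41 + 1/17.0)⁻¹ = 1.463 kΩ.
Node voltage V_A = V_DC · R_p/(R_s + R_p) = 26.1 × 0.5433 = 14.18 V.
Branch current I = V_A/R4 = 14.18/17.0 = 0.8341 mA.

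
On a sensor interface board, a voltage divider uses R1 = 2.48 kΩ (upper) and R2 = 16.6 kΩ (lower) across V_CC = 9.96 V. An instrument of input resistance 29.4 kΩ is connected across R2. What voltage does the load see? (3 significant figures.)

R2 ‖ R_L = (16.6 × 29.4)/(16.6 + 29.4) = 10.61 kΩ.
Now apply the divider: V_out = 9.96 × 0.8105 = 8.073 V.

V_out ≈ 8.07 V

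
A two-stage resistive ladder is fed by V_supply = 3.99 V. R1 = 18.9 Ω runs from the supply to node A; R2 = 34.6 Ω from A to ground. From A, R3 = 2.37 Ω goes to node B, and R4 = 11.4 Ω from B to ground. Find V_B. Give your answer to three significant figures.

Node A sees R2 in parallel with the series input of stage 2, R3 + R4 = 13.77 Ω.
R2 ‖ (R3+R4) = 9.850 Ω.
So V_A = 3.99 × 0.3426 = 1.367 V.
Then the unloaded second divider: V_B = V_A × R4/(R3+R4) = 1.367 × 0.8279 = 1.132 V.

V_B ≈ 1.13 V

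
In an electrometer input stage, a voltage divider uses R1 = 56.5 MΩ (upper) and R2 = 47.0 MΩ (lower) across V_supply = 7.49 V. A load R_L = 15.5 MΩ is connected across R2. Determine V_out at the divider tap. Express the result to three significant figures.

The load sits in parallel with R2, giving an effective lower resistance R2' = R2·R_L/(R2+R_L) = 11.66 MΩ.
Then V_out = V_supply · R2'/(R1 + R2') = 7.49 × 11.66/68.16 = 1.281 V.

V_out ≈ 1.28 V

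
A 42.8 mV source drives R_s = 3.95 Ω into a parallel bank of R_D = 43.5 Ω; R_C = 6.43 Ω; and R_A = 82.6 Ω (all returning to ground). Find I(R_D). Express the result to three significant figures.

Parallel bank: R_p = 1/(1/43.5 + 1/6.43 + 1/82.6) = 5.246 Ω.
V_A by voltage divider: V_A = 42.8 × 5.246/(3.95 + 5.246) = 24.42 mV.
I(R_D) = V_A / R_D = 24.42/43.5 = 0.5613 mA.

I ≈ 0.561 mA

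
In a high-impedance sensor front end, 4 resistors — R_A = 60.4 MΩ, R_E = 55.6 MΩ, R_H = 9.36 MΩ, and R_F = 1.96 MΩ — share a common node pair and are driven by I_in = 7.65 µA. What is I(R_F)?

Total conductance ΣG = 1/60.4 + 1/55.6 + 1/9.36 + 1/1.96 = 0.6516 (units of 1/MΩ).
By the current-divider rule, I = I_in · G_k/ΣG = 7.65 × 0.7830 = 5.990 µA.

I ≈ 5.99 µA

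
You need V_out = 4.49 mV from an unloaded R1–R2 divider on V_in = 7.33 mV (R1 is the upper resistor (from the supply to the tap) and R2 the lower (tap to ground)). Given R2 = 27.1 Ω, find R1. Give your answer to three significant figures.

R1 ≈ 17.1 Ω

The divider ratio is R2/(R1+R2) = 4.49/7.33 = 0.6126.
So R1 = R2 · (V_in/V_out − 1) = 27.1 × (7.33/4.49 − 1) = 27.1 × 0.6325 = 17.14 Ω.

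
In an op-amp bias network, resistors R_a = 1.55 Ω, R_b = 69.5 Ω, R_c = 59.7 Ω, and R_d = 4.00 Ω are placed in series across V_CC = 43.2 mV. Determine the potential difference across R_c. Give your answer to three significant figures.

Series total: ΣR = 1.55 + 69.5 + 59.7 + 4.00 = 134.8 Ω.
Voltage divider: V = V_CC · (59.70 / 134.8) = 43.2 × 0.4430 = 19.14 mV.

V ≈ 19.1 mV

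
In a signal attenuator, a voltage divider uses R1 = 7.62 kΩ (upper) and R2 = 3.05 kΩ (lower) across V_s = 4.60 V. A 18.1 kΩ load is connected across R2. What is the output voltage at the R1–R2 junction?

V_out ≈ 1.17 V

First combine the lower leg with the load: R2 ‖ R_L = 2.610 kΩ.
Then V_out = V_s · R2'/(R1 + R2') = 4.60 × 2.610/10.23 = 1.174 V.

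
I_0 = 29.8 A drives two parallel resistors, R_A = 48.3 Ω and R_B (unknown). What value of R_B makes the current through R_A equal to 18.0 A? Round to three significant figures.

R_B ≈ 73.7 Ω

Two-branch current divider: I_A = I_0 · R_B/(R_A + R_B).
With f = 0.6040, R_B = R_A · f/(1−f) = 48.3 × 1.525 = 73.68 Ω.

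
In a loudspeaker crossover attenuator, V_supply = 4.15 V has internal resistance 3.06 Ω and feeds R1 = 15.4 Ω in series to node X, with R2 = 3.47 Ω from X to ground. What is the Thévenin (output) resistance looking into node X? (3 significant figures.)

R1' = 3.06 + 15.4 = 18.46 Ω (source resistance + R1).
Looking into X with the source shorted: R_th = R1'·R2/(R1'+R2) = 18.46 × 3.47/21.93 = 2.921 Ω.

R_th ≈ 2.92 Ω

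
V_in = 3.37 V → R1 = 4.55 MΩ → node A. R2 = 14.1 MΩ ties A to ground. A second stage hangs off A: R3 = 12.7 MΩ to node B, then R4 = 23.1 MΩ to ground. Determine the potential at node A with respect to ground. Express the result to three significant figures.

V_A ≈ 2.32 V

The second stage (R3 + R4 = 35.80 MΩ) loads node A in parallel with R2.
R2 ‖ (R3+R4) = 10.12 MΩ.
V_A = 3.37 × 10.12/(4.55 + 10.12) = 2.324 V.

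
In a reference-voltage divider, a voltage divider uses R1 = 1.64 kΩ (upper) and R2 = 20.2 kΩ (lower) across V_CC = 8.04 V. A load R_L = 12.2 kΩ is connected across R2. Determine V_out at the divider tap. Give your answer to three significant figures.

V_out ≈ 6.61 V

R2 ‖ R_L = (20.2 × 12.2)/(20.2 + 12.2) = 7.606 kΩ.
Voltage divider with the loaded lower leg: V_out = 8.04 × 7.606/(1.64 + 7.606) = 8.04 × 0.8226 = 6.614 V.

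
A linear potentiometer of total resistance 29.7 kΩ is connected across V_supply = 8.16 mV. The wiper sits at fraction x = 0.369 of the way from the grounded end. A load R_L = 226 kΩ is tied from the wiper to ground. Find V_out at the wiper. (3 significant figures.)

Split the track: R_lower = x·R_p = 10.96 kΩ, R_upper = (1−x)·R_p = 18.74 kΩ.
Lower segment in parallel with the load: 10.96 ‖ 226 = 10.45 kΩ.
V_out = 8.16 × 10.45/(18.74 + 10.45) = 2.922 mV.

V_out ≈ 2.92 mV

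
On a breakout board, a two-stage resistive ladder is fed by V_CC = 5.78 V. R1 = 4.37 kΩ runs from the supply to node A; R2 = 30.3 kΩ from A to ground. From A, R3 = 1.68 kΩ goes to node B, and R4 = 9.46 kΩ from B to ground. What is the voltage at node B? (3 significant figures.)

V_B ≈ 3.19 V

Looking into the second stage from A: R3 + R4 = 11.14 kΩ appears in parallel with R2.
R2 ‖ (R3+R4) = 8.145 kΩ.
So V_A = 5.78 × 0.6508 = 3.762 V.
V_B = V_A × 0.8492 = 3.194 V.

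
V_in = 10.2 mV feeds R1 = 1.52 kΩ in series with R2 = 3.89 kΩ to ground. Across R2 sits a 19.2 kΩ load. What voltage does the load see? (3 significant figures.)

R2 ‖ R_L = (3.89 × 19.2)/(3.89 + 19.2) = 3.235 kΩ.
Then V_out = V_in · R2'/(R1 + R2') = 10.2 × 3.235/4.755 = 6.939 mV.

V_out ≈ 6.94 mV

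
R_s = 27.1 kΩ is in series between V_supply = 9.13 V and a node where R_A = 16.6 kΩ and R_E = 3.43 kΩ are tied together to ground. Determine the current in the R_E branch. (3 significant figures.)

I ≈ 0.253 mA

Equivalent of the parallel group: R_p = 2.843 kΩ.
V_A by voltage divider: V_A = 9.13 × 2.843/(27.1 + 2.843) = 0.8668 V.
Branch current I = V_A/R_E = 0.8668/3.43 = 0.2527 mA.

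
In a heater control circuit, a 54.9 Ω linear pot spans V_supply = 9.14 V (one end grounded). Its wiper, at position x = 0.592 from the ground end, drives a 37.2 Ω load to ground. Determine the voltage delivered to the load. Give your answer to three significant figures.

V_out ≈ 3.99 V

Split the track: R_lower = x·R_p = 32.50 Ω, R_upper = (1−x)·R_p = 22.40 Ω.
Lower segment in parallel with the load: 32.50 ‖ 37.2 = 17.35 Ω.
Then V_out = V_supply · 17.35/(22.40 + 17.35) = 3.989 V.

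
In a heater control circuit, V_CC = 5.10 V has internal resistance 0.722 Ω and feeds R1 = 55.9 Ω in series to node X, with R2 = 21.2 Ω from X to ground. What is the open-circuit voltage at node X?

V_th ≈ 1.39 V

R1' = 0.722 + 55.9 = 56.62 Ω (source resistance + R1).
With X open, the divider is unloaded: V_th = 5.10 × 21.2/77.82 = 1.389 V.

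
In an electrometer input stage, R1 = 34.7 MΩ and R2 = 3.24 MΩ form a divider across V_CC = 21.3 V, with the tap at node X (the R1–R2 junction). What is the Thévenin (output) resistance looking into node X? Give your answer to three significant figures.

R_th ≈ 2.96 MΩ

Zeroing V_CC shorts the top of R1 to ground, so R_th = R1 ‖ R2 = 2.963 MΩ.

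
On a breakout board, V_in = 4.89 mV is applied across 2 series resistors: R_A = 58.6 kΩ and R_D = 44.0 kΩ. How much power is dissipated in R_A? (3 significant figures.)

P ≈ 0.133 nW

ΣR = 102.6 kΩ → I = 4.89/102.6 = 0.04766 µA.
P(R_A) = I²·R_A = (0.04766)² × 58.6 = 0.1331 nW.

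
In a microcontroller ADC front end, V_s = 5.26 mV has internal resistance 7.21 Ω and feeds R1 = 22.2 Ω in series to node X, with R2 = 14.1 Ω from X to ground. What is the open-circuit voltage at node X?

V_th ≈ 1.70 mV

R1' = 7.21 + 22.2 = 29.41 Ω (source resistance + R1).
Open-circuit (no load on X): V_th = V_s · R2/(R1' + R2) = 5.26 × 14.1/(29.41 + 14.1) = 1.705 mV.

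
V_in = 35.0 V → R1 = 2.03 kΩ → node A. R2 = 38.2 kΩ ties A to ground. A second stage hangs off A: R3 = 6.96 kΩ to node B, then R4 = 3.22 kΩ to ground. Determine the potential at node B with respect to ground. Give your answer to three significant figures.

The second stage (R3 + R4 = 10.18 kΩ) loads node A in parallel with R2.
Effective lower resistance at A: R2 ‖ 10.18 = 8.038 kΩ.
So V_A = 35.0 × 0.7984 = 27.94 V.
Then the unloaded second divider: V_B = V_A × R4/(R3+R4) = 27.94 × 0.3163 = 8.839 V.

V_B ≈ 8.84 V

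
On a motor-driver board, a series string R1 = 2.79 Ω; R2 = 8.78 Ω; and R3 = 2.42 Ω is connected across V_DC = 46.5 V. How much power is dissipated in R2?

P ≈ 97.0 W

Series current I = V_DC/ΣR = 46.5/13.99 = 3.324 A.
P(R2) = I²·R2 = (3.324)² × 8.78 = 97.00 W.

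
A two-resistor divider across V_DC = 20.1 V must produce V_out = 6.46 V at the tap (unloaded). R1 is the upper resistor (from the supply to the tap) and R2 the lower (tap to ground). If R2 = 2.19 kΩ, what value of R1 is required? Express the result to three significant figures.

R1 ≈ 4.62 kΩ

Required fraction k = V_out/V_DC = 0.3214.
Rearranging, R1 = R2·(1−k)/k = 2.19 × 2.111 = 4.624 kΩ.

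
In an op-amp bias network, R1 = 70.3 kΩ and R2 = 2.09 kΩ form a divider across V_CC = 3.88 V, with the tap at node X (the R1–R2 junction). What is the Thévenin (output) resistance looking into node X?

R_th ≈ 2.03 kΩ

Zeroing V_CC shorts the top of R1 to ground, so R_th = R1 ‖ R2 = 2.030 kΩ.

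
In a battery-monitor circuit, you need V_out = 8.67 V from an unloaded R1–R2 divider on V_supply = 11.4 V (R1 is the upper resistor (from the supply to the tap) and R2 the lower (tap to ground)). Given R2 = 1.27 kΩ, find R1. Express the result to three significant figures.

R1 ≈ 0.400 kΩ

The divider ratio is R2/(R1+R2) = 8.67/11.4 = 0.7605.
So R1 = R2 · (V_supply/V_out − 1) = 1.27 × (11.4/8.67 − 1) = 1.27 × 0.3149 = 0.3999 kΩ.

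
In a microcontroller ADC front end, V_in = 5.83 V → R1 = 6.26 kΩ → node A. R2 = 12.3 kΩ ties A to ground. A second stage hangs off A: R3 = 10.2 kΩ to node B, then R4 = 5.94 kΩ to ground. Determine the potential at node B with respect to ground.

Node A sees R2 in parallel with the series input of stage 2, R3 + R4 = 16.14 kΩ.
R2 ‖ (R3+R4) = 6.980 kΩ.
So V_A = 5.83 × 0.5272 = 3.074 V.
Then the unloaded second divider: V_B = V_A × R4/(R3+R4) = 3.074 × 0.3680 = 1.131 V.

V_B ≈ 1.13 V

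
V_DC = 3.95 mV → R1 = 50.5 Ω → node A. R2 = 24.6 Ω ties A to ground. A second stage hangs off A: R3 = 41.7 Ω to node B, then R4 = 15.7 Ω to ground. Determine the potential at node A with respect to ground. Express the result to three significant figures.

The second stage (R3 + R4 = 57.40 Ω) loads node A in parallel with R2.
Effective lower resistance at A: R2 ‖ 57.40 = 17.22 Ω.
V_A = 3.95 × 17.22/(50.5 + 17.22) = 1.004 mV.

V_A ≈ 1.00 mV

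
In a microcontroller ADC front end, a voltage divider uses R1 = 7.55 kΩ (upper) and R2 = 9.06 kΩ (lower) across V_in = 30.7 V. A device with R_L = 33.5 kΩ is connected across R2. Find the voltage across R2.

R2 ‖ R_L = (9.06 × 33.5)/(9.06 + 33.5) = 7.131 kΩ.
Now apply the divider: V_out = 30.7 × 0.4857 = 14.91 V.

V_out ≈ 14.9 V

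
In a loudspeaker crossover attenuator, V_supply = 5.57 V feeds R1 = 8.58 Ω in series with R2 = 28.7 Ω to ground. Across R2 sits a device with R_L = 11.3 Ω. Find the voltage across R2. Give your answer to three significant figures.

V_out ≈ 2.71 V

R2 ‖ R_L = (28.7 × 11.3)/(28.7 + 11.3) = 8.108 Ω.
Voltage divider with the loaded lower leg: V_out = 5.57 × 8.108/(8.58 + 8.108) = 5.57 × 0.4859 = 2.706 V.
(Unloaded it would be 4.29 V; the load pulls it down.)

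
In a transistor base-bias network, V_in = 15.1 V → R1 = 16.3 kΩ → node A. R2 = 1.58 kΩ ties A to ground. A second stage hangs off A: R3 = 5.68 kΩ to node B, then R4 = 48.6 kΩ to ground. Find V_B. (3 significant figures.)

V_B ≈ 1.16 V

The second stage (R3 + R4 = 54.28 kΩ) loads node A in parallel with R2.
R2 ‖ (R3+R4) = 1.535 kΩ.
So V_A = 15.1 × 0.08608 = 1.300 V.
Then the unloaded second divider: V_B = V_A × R4/(R3+R4) = 1.300 × 0.8954 = 1.164 V.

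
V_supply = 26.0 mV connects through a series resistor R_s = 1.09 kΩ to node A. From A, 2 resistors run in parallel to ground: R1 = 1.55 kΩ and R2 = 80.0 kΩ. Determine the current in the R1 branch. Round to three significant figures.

I ≈ 9.77 µA

Equivalent of the parallel group: R_p = 1.521 kΩ.
V_A by voltage divider: V_A = 26.0 × 1.521/(1.09 + 1.521) = 15.14 mV.
I(R1) = V_A / R1 = 15.14/1.55 = 9.770 µA.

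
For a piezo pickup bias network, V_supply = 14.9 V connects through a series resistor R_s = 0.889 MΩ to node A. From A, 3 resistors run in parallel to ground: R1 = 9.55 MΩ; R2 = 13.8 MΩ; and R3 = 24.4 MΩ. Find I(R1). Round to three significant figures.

I ≈ 1.31 µA

Combine the parallel branches: R_p = (1/9.55 + 1/13.8 + 1/24.4)⁻¹ = 4.584 MΩ.
Node voltage V_A = V_supply · R_p/(R_s + R_p) = 14.9 × 0.8376 = 12.48 V.
Branch current I = V_A/R1 = 12.48/9.55 = 1.307 µA.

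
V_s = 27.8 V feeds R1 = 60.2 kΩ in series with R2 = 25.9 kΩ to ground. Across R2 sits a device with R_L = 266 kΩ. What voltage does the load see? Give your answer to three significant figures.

V_out ≈ 7.83 V

First combine the lower leg with the load: R2 ‖ R_L = 23.60 kΩ.
Then V_out = V_s · R2'/(R1 + R2') = 27.8 × 23.60/83.80 = 7.830 V.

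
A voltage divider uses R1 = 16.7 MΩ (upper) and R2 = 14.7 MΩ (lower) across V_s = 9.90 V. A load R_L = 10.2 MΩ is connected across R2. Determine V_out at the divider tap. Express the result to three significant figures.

V_out ≈ 2.62 V

R2 ‖ R_L = (14.7 × 10.2)/(14.7 + 10.2) = 6.022 MΩ.
Now apply the divider: V_out = 9.90 × 0.2650 = 2.624 V.
(Unloaded it would be 4.63 V; the load pulls it down.)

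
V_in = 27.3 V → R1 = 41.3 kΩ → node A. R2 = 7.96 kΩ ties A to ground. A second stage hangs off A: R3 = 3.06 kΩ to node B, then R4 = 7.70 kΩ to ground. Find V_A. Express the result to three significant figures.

Looking into the second stage from A: R3 + R4 = 10.76 kΩ appears in parallel with R2.
R2 ‖ (R3+R4) = 4.575 kΩ.
V_A = 27.3 × 4.575/(41.3 + 4.575) = 2.723 V.

V_A ≈ 2.72 V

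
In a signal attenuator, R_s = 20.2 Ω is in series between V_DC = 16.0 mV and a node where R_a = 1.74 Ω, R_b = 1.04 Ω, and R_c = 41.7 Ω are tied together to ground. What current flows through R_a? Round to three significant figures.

Parallel bank: R_p = 1/(1/1.74 + 1/1.04 + 1/41.7) = 0.6409 Ω.
V_A = 16.0 × 0.6409/20.84 = 0.4921 mV.
I(R_a) = V_A / R_a = 0.4921/1.74 = 0.2828 mA.

I ≈ 0.283 mA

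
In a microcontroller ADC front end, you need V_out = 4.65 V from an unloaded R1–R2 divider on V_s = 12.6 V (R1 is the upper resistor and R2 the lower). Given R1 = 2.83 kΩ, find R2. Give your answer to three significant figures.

R2 ≈ 1.66 kΩ

Required fraction k = V_out/V_s = 0.3690.
R2 = R1 · 0.3690/(1 − 0.3690) = 1.655 kΩ.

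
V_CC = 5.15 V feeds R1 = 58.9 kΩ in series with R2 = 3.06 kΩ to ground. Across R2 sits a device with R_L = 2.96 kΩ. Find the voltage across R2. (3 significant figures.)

R2 ‖ R_L = (3.06 × 2.96)/(3.06 + 2.96) = 1.505 kΩ.
Now apply the divider: V_out = 5.15 × 0.02491 = 0.1283 V.

V_out ≈ 0.128 V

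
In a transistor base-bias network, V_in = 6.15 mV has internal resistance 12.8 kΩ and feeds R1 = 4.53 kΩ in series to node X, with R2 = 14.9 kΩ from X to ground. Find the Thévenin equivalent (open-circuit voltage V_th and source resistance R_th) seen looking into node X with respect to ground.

R1' = 12.8 + 4.53 = 17.33 kΩ (source resistance + R1).
Open-circuit (no load on X): V_th = V_in · R2/(R1' + R2) = 6.15 × 14.9/(17.33 + 14.9) = 2.843 mV.
Zeroing V_in shorts the top of R1' to ground, so R_th = R1' ‖ R2 = 8.012 kΩ.

V_th ≈ 2.84 mV, R_th ≈ 8.01 kΩ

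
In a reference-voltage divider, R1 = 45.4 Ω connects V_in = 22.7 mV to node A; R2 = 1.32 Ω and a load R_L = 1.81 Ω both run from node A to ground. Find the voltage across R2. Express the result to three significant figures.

First combine the lower leg with the load: R2 ‖ R_L = 0.7633 Ω.
Now apply the divider: V_out = 22.7 × 0.01654 = 0.3754 mV.
(Unloaded it would be 0.641 mV; the load pulls it down.)

V_out ≈ 0.375 mV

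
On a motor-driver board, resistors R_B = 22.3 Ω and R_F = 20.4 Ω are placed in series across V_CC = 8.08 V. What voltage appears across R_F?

V ≈ 3.86 V

ΣR = 22.3 + 20.4 = 42.70 Ω.
Voltage divider: V = V_CC · (20.40 / 42.70) = 8.08 × 0.4778 = 3.860 V.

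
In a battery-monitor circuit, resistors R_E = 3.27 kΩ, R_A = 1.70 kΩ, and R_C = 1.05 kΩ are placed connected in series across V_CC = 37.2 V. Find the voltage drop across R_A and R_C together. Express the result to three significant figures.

Total series resistance ΣR = 3.27 + 1.70 + 1.05 = 6.020 kΩ.
R_{R_A..R_C} = 1.70 + 1.05 = 2.750 kΩ.
Voltage divider: V = V_CC · (2.750 / 6.020) = 37.2 × 0.4568 = 16.99 V.

V ≈ 17.0 V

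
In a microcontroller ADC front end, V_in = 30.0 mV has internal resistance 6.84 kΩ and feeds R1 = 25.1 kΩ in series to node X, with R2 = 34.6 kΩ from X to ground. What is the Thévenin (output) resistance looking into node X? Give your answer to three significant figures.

R_th ≈ 16.6 kΩ

R1' = 6.84 + 25.1 = 31.94 kΩ (source resistance + R1).
Looking into X with the source shorted: R_th = R1'·R2/(R1'+R2) = 31.94 × 34.6/66.54 = 16.61 kΩ.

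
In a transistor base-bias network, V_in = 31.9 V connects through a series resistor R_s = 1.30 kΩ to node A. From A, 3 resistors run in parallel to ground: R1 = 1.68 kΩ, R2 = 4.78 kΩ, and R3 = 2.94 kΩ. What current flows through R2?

Parallel bank: R_p = 1/(1/1.68 + 1/4.78 + 1/2.94) = 0.8737 kΩ.
V_A by voltage divider: V_A = 31.9 × 0.8737/(1.30 + 0.8737) = 12.82 V.
I(R2) = V_A / R2 = 12.82/4.78 = 2.682 mA.

I ≈ 2.68 mA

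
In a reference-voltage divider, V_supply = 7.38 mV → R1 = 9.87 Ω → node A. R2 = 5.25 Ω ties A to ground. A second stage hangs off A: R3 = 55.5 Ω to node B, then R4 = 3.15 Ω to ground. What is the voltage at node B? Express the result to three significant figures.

V_B ≈ 0.130 mV

Looking into the second stage from A: R3 + R4 = 58.65 Ω appears in parallel with R2.
Effective lower resistance at A: R2 ‖ 58.65 = 4.819 Ω.
V_A = 7.38 × 4.819/(9.87 + 4.819) = 2.421 mV.
V_B = V_A × 0.05371 = 0.1300 mV.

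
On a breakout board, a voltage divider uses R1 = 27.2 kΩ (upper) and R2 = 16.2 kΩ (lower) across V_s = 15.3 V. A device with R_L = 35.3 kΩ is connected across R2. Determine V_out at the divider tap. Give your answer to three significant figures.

First combine the lower leg with the load: R2 ‖ R_L = 11.10 kΩ.
Then V_out = V_s · R2'/(R1 + R2') = 15.3 × 11.10/38.30 = 4.435 V.
(Unloaded it would be 5.71 V; the load pulls it down.)

V_out ≈ 4.44 V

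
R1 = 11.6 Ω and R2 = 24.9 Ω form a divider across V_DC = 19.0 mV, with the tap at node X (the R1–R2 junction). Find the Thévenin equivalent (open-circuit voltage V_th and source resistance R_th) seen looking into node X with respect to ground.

V_th ≈ 13.0 mV, R_th ≈ 7.91 Ω

V_th is the unloaded tap voltage: V_DC · R2/(R1+R2) = 19.0 × 0.6822 = 12.96 mV.
Zeroing V_DC shorts the top of R1 to ground, so R_th = R1 ‖ R2 = 7.913 Ω.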